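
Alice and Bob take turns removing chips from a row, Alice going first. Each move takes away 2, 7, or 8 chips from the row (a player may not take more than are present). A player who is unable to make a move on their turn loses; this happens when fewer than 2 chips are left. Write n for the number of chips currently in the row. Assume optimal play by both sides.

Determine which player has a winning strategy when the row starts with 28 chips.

Compute win/loss labels from the base case upward. A position with no move is L. Any other position is W if it can reach an L in one move, else L.
n=0: no move → L
n=1: no move → L
n=2: can move to 0, which is L ⇒ W
n=3: can move to 1, which is L ⇒ W
n=4: the only move is to 2(W), a W ⇒ L
n=5: the only move is to 3(W), a W ⇒ L
n=6: can move to 4, which is L ⇒ W
n=7: can move to 5, which is L ⇒ W
n=8: can move to 1, which is L ⇒ W
n=9: can move to 1, which is L ⇒ W
n=10: moves to 8(W), 3(W), 2(W); every one is W ⇒ L
n=11: can move to 4, which is L ⇒ W
n=12: can move to 10, which is L ⇒ W
n=13: can move to 5, which is L ⇒ W
n=14: moves to 12(W), 7(W), 6(W); every one is W ⇒ L
n=15: moves to 13(W), 8(W), 7(W); every one is W ⇒ L
n=16: can move to 14, which is L ⇒ W
n=17: can move to 15, which is L ⇒ W
n=18: can move to 10, which is L ⇒ W
n=19: moves to 17(W), 12(W), 11(W); every one is W ⇒ L
n=20: moves to 18(W), 13(W), 12(W); every one is W ⇒ L
n=21: can move to 19, which is L ⇒ W
n=22: can move to 20, which is L ⇒ W
n=23: can move to 15, which is L ⇒ W
n=24: moves to 22(W), 17(W), 16(W); every one is W ⇒ L
n=25: moves to 23(W), 18(W), 17(W); every one is W ⇒ L
n=26: can move to 24, which is L ⇒ W
n=27: can move to 25, which is L ⇒ W
n=28: can move to 20, which is L ⇒ W
From 28 Alice can remove 8, leaving 20, reaching an L position.

Alice wins.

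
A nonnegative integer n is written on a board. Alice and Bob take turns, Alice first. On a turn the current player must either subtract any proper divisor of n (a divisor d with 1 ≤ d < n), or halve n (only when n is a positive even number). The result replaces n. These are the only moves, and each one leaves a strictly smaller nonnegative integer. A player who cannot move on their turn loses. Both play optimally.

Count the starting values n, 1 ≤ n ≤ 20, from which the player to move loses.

10

Work bottom-up. With no move the player to move loses. Otherwise the position is W if at least one move leads to an L position for the opponent, and L if every move leads to a W.
n=0: no move → L
n=1: no move → L
n=2: reaches L-position 1 → W
n=3: only reaches 2(W), which is W → L
n=4: reaches L-position 3 → W
n=5: only reaches 4(W), which is W → L
n=6: reaches L-position 3 → W
n=7: only reaches 6(W), which is W → L
n=8: reaches L-position 7 → W
n=9: only reaches 6(W), 8(W), all W → L
n=10: reaches L-position 5 → W
n=11: only reaches 10(W), which is W → L
n=12: reaches L-position 9 → W
n=13: only reaches 12(W), which is W → L
n=14: reaches L-position 7 → W
n=15: only reaches 10(W), 12(W), 14(W), all W → L
n=16: reaches L-position 15 → W
n=17: only reaches 16(W), which is W → L
n=18: reaches L-position 9 → W
n=19: only reaches 18(W), which is W → L
n=20: reaches L-position 15 → W
L entries with 1 ≤ n ≤ 20 (n=0 is outside the asked range and is not counted): n = 1, 3, 5, 7, 9, 11, 13, 15, 17, 19; that makes 10.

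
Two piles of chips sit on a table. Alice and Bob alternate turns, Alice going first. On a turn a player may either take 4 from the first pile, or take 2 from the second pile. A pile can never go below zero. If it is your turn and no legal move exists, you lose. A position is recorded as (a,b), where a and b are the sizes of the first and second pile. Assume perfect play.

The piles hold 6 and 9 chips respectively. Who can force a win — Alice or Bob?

Classify positions by backward induction: terminal positions (no move available) are L. From any other position, the mover wins iff some move reaches an L.
No move ever increases a pile, so every position that can arise here has a ≤ 6 and b ≤ 9; it is enough to label the cells with 0 ≤ a ≤ 6 and 0 ≤ b ≤ 9.
Every move lowers a or b (never raises either), so fill the grid row by row in increasing a, and left to right within a row: each cell's successors are then already labelled.
      b=0  b=1  b=2  b=3  b=4  b=5  b=6  b=7  b=8  b=9
a=0:    L    L    W    W    L    L    W    W    L    L
a=1:    L    L    W    W    L    L    W    W    L    L
a=2:    L    L    W    W    L    L    W    W    L    L
a=3:    L    L    W    W    L    L    W    W    L    L
a=4:    W    W    L    L    W    W    L    L    W    W
a=5:    W    W    L    L    W    W    L    L    W    W
a=6:    W    W    L    L    W    W    L    L    W    W
Cells with no legal move (terminal, hence L): (0,0), (0,1), (1,0), (1,1), (2,0), (2,1), (3,0), (3,1).
The remaining L cells, each justified by listing all of its moves:
(0,4): the only move is to (0,2)(W), a W ⇒ L
(0,5): the only move is to (0,3)(W), a W ⇒ L
(0,8): the only move is to (0,6)(W), a W ⇒ L
(0,9): the only move is to (0,7)(W), a W ⇒ L
(1,4): the only move is to (1,2)(W), a W ⇒ L
(1,5): the only move is to (1,3)(W), a W ⇒ L
(1,8): the only move is to (1,6)(W), a W ⇒ L
(1,9): the only move is to (1,7)(W), a W ⇒ L
(2,4): the only move is to (2,2)(W), a W ⇒ L
(2,5): the only move is to (2,3)(W), a W ⇒ L
(2,8): the only move is to (2,6)(W), a W ⇒ L
(2,9): the only move is to (2,7)(W), a W ⇒ L
(3,4): the only move is to (3,2)(W), a W ⇒ L
(3,5): the only move is to (3,3)(W), a W ⇒ L
(3,8): the only move is to (3,6)(W), a W ⇒ L
(3,9): the only move is to (3,7)(W), a W ⇒ L
(4,2): moves to (0,2)(W), (4,0)(W); every one is W ⇒ L
(4,3): moves to (0,3)(W), (4,1)(W); every one is W ⇒ L
(4,6): moves to (0,6)(W), (4,4)(W); every one is W ⇒ L
(4,7): moves to (0,7)(W), (4,5)(W); every one is W ⇒ L
(5,2): moves to (1,2)(W), (5,0)(W); every one is W ⇒ L
(5,3): moves to (1,3)(W), (5,1)(W); every one is W ⇒ L
(5,6): moves to (1,6)(W), (5,4)(W); every one is W ⇒ L
(5,7): moves to (1,7)(W), (5,5)(W); every one is W ⇒ L
(6,2): moves to (2,2)(W), (6,0)(W); every one is W ⇒ L
(6,3): moves to (2,3)(W), (6,1)(W); every one is W ⇒ L
(6,6): moves to (2,6)(W), (6,4)(W); every one is W ⇒ L
(6,7): moves to (2,7)(W), (6,5)(W); every one is W ⇒ L
Every other cell has at least one move into one of the L cells above, so it is W.
From (6,9) Alice can move to (2,9), reaching an L position.

Alice wins.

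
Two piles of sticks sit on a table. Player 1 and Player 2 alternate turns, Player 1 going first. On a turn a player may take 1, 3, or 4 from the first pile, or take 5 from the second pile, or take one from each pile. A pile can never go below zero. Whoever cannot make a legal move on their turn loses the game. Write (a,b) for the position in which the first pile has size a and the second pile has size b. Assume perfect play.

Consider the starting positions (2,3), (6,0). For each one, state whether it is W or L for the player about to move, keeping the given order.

(2,3): L, (6,0): W

Compute win/loss labels from the base case upward. A position with no move is L. Any other position is W if it can reach an L in one move, else L.
No move ever increases a pile, so every position that can arise here has a ≤ 6 and b ≤ 3; it is enough to label the cells with 0 ≤ a ≤ 6 and 0 ≤ b ≤ 3.
Every move lowers a or b (never raises either), so fill the grid row by row in increasing a, and left to right within a row: each cell's successors are then already labelled.
      b=0  b=1  b=2  b=3
a=0:    L    L    L    L
a=1:    W    W    W    W
a=2:    L    L    L    L
a=3:    W    W    W    W
a=4:    W    W    W    W
a=5:    W    W    W    W
a=6:    W    W    W    W
Cells with no legal move (terminal, hence L): (0,0), (0,1), (0,2), (0,3).
The remaining L cells, each justified by listing all of its moves:
(2,0): →(1,0)(W) only, which is W, so L
(2,1): →(1,1)(W), (1,0)(W) — all W, so L
(2,2): →(1,2)(W), (1,1)(W) — all W, so L
(2,3): →(1,3)(W), (1,2)(W) — all W, so L
Every other cell has at least one move into one of the L cells above, so it is W.
(2,3): one of the L cells justified above, so L
(6,0): the move to (2,0) reaches an L cell, so W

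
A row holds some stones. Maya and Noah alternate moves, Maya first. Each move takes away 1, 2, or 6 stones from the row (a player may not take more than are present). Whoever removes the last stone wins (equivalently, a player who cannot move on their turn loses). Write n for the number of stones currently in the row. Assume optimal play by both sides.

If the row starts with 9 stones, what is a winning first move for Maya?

Build the W/L table. Terminal = L. A non-terminal position is W if it has a move to some L; otherwise it is L.
n=0: no move → L
n=1: reaches L-position 0 → W
n=2: reaches L-position 0 → W
n=3: only reaches 2(W), 1(W), all W → L
n=4: reaches L-position 3 → W
n=5: reaches L-position 3 → W
n=6: reaches L-position 0 → W
n=7: only reaches 6(W), 5(W), 1(W), all W → L
n=8: reaches L-position 7 → W
n=9: reaches L-position 7 → W
From 9, the L positions reachable in one move are: 7, 3. Any move reaching one of these is winning.

Remove 2, leaving 7.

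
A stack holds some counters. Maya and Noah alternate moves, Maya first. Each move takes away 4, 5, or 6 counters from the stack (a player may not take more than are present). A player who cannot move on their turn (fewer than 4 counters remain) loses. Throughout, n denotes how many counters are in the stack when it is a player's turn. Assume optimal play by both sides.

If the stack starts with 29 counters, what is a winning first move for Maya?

Positions with no move are L. A position that does have a move is losing for the player to move precisely when every available move leads to a winning position for the opponent. Fill in the labels:
n=0: no move → L
n=1: no move → L
n=2: no move → L
n=3: no move → L
n=4: can move to 0, which is L ⇒ W
n=5: can move to 1, which is L ⇒ W
n=6: can move to 2, which is L ⇒ W
n=7: can move to 3, which is L ⇒ W
n=8: can move to 3, which is L ⇒ W
n=9: can move to 3, which is L ⇒ W
n=10: moves to 6(W), 5(W), 4(W); every one is W ⇒ L
n=11: moves to 7(W), 6(W), 5(W); every one is W ⇒ L
n=12: moves to 8(W), 7(W), 6(W); every one is W ⇒ L
n=13: moves to 9(W), 8(W), 7(W); every one is W ⇒ L
n=14: can move to 10, which is L ⇒ W
n=15: can move to 11, which is L ⇒ W
n=16: can move to 12, which is L ⇒ W
n=17: can move to 13, which is L ⇒ W
n=18: can move to 13, which is L ⇒ W
n=19: can move to 13, which is L ⇒ W
n=20: moves to 16(W), 15(W), 14(W); every one is W ⇒ L
n=21: moves to 17(W), 16(W), 15(W); every one is W ⇒ L
n=22: moves to 18(W), 17(W), 16(W); every one is W ⇒ L
n=23: moves to 19(W), 18(W), 17(W); every one is W ⇒ L
n=24: can move to 20, which is L ⇒ W
n=25: can move to 21, which is L ⇒ W
n=26: can move to 22, which is L ⇒ W
n=27: can move to 23, which is L ⇒ W
n=28: can move to 23, which is L ⇒ W
n=29: can move to 23, which is L ⇒ W
From 29, the L positions reachable in one move are: 23.

Remove 6, leaving 23.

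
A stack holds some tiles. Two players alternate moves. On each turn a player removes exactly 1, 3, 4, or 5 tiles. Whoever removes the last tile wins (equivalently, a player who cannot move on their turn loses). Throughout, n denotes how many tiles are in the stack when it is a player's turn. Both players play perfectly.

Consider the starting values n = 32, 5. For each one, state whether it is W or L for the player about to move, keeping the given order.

Build the W/L table. Terminal = L. A non-terminal position is W if it has a move to some L; otherwise it is L.
n=0: no move → L
n=1: →0(L), so W
n=2: →1(W) only, which is W, so L
n=3: →2(L), so W
n=4: →0(L), so W
n=5: →2(L), so W
n=6: →2(L), so W
n=7: →2(L), so W
n=8: →7(W), 5(W), 4(W), 3(W) — all W, so L
n=9: →8(L), so W
n=10: →9(W), 7(W), 6(W), 5(W) — all W, so L
n=11: →10(L), so W
n=12: →8(L), so W
n=13: →10(L), so W
n=14: →10(L), so W
n=15: →10(L), so W
n=16: →15(W), 13(W), 12(W), 11(W) — all W, so L
n=17: →16(L), so W
n=18: →17(W), 15(W), 14(W), 13(W) — all W, so L
n=19: →18(L), so W
n=20: →16(L), so W
n=21: →18(L), so W
n=22: →18(L), so W
n=23: →18(L), so W
n=24: →23(W), 21(W), 20(W), 19(W) — all W, so L
n=25: →24(L), so W
n=26: →25(W), 23(W), 22(W), 21(W) — all W, so L
n=27: →26(L), so W
n=28: →24(L), so W
n=29: →26(L), so W
n=30: →26(L), so W
n=31: →26(L), so W
n=32: →31(W), 29(W), 28(W), 27(W) — all W, so L

32: L, 5: W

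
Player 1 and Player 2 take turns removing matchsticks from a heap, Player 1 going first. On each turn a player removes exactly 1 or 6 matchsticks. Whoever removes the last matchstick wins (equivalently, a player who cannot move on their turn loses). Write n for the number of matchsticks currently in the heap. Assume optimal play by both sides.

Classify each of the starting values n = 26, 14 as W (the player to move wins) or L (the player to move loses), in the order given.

Build the W/L table. Terminal = L. A non-terminal position is W if it has a move to some L; otherwise it is L.
n=0: no move → L
n=1: W (go to 0, an L position)
n=2: L (sole option 1(W) is W)
n=3: W (go to 2, an L position)
n=4: L (sole option 3(W) is W)
n=5: W (go to 4, an L position)
n=6: W (go to 0, an L position)
n=7: L (options 6(W), 1(W) are all W)
n=8: W (go to 7, an L position)
n=9: L (options 8(W), 3(W) are all W)
n=10: W (go to 9, an L position)
n=11: L (options 10(W), 5(W) are all W)
n=12: W (go to 11, an L position)
n=13: W (go to 7, an L position)
n=14: L (options 13(W), 8(W) are all W)
n=15: W (go to 14, an L position)
n=16: L (options 15(W), 10(W) are all W)
n=17: W (go to 16, an L position)
n=18: L (options 17(W), 12(W) are all W)
n=19: W (go to 18, an L position)
n=20: W (go to 14, an L position)
n=21: L (options 20(W), 15(W) are all W)
n=22: W (go to 21, an L position)
n=23: L (options 22(W), 17(W) are all W)
n=24: W (go to 23, an L position)
n=25: L (options 24(W), 19(W) are all W)
n=26: W (go to 25, an L position)

26: W, 14: L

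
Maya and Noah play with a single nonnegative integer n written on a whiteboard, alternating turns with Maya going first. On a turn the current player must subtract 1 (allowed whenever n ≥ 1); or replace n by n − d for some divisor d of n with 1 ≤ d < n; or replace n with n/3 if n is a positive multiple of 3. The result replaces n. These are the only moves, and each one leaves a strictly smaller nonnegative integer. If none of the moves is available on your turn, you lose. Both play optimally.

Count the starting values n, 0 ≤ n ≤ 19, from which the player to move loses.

Classify positions by backward induction: terminal positions (no move available) are L. From any other position, the mover wins iff some move reaches an L.
n=0: no move → L
n=1: W (go to 0, an L position)
n=2: L (sole option 1(W) is W)
n=3: W (go to 2, an L position)
n=4: W (go to 2, an L position)
n=5: L (sole option 4(W) is W)
n=6: W (go to 2, an L position)
n=7: L (sole option 6(W) is W)
n=8: W (go to 7, an L position)
n=9: L (options 3(W), 6(W), 8(W) are all W)
n=10: W (go to 5, an L position)
n=11: L (sole option 10(W) is W)
n=12: W (go to 9, an L position)
n=13: L (sole option 12(W) is W)
n=14: W (go to 7, an L position)
n=15: W (go to 5, an L position)
n=16: L (options 8(W), 12(W), 14(W), 15(W) are all W)
n=17: W (go to 16, an L position)
n=18: W (go to 9, an L position)
n=19: L (sole option 18(W) is W)
L entries with 0 ≤ n ≤ 19: n = 0, 2, 5, 7, 9, 11, 13, 16, 19; that makes 9.

9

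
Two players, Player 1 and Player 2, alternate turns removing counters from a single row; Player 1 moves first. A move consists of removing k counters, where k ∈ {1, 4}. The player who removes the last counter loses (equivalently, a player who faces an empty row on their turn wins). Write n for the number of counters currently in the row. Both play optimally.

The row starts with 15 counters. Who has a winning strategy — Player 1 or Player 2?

Player 1 wins.

Build the W/L table. Terminal = W. A non-terminal position is W if it has a move to some L; otherwise it is L.
n=0: no move; the opponent has just taken the last counter and therefore loses → W
n=1: the only move is to 0(W), a W ⇒ L
n=2: can move to 1, which is L ⇒ W
n=3: the only move is to 2(W), a W ⇒ L
n=4: can move to 3, which is L ⇒ W
n=5: can move to 1, which is L ⇒ W
n=6: moves to 5(W), 2(W); every one is W ⇒ L
n=7: can move to 6, which is L ⇒ W
n=8: moves to 7(W), 4(W); every one is W ⇒ L
n=9: can move to 8, which is L ⇒ W
n=10: can move to 6, which is L ⇒ W
n=11: moves to 10(W), 7(W); every one is W ⇒ L
n=12: can move to 11, which is L ⇒ W
n=13: moves to 12(W), 9(W); every one is W ⇒ L
n=14: can move to 13, which is L ⇒ W
n=15: can move to 11, which is L ⇒ W
The starting position 15 is W: Player 1 should remove 4, leaving 11, handing over an L position.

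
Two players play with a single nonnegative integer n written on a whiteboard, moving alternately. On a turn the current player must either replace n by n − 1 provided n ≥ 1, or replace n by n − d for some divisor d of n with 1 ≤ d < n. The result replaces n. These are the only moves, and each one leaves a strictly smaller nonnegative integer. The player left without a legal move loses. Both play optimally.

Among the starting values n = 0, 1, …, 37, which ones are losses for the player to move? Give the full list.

0, 2, 5, 7, 9, 11, 13, 15, 17, 19, 21, 23, 25, 27, 29, 31, 33, 35, 37

Build the W/L table. Terminal = L. A non-terminal position is W if it has a move to some L; otherwise it is L.
n=0: no move → L
n=1: W (go to 0, an L position)
n=2: L (sole option 1(W) is W)
n=3: W (go to 2, an L position)
n=4: W (go to 2, an L position)
n=5: L (sole option 4(W) is W)
n=6: W (go to 5, an L position)
n=7: L (sole option 6(W) is W)
n=8: W (go to 7, an L position)
n=9: L (options 6(W), 8(W) are all W)
n=10: W (go to 5, an L position)
n=11: L (sole option 10(W) is W)
n=12: W (go to 9, an L position)
n=13: L (sole option 12(W) is W)
n=14: W (go to 7, an L position)
n=15: L (options 10(W), 12(W), 14(W) are all W)
n=16: W (go to 15, an L position)
n=17: L (sole option 16(W) is W)
n=18: W (go to 9, an L position)
n=19: L (sole option 18(W) is W)
n=20: W (go to 15, an L position)
n=21: L (options 14(W), 18(W), 20(W) are all W)
n=22: W (go to 11, an L position)
n=23: L (sole option 22(W) is W)
n=24: W (go to 21, an L position)
n=25: L (options 20(W), 24(W) are all W)
n=26: W (go to 13, an L position)
n=27: L (options 18(W), 24(W), 26(W) are all W)
n=28: W (go to 21, an L position)
n=29: L (sole option 28(W) is W)
n=30: W (go to 15, an L position)
n=31: L (sole option 30(W) is W)
n=32: W (go to 31, an L position)
n=33: L (options 22(W), 30(W), 32(W) are all W)
n=34: W (go to 17, an L position)
n=35: L (options 28(W), 30(W), 34(W) are all W)
n=36: W (go to 27, an L position)
n=37: L (sole option 36(W) is W)
The losing starting values of n are exactly the entries labelled L in this table (19 of them).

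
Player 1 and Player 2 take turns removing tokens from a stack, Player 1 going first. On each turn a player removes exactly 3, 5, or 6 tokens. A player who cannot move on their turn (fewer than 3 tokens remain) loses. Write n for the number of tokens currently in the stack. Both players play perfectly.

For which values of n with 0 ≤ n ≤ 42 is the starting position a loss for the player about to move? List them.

Positions with no move are L. A position that does have a move is losing for the player to move precisely when every available move leads to a winning position for the opponent. Fill in the labels:
n=0: no move → L
n=1: no move → L
n=2: no move → L
n=3: reaches L-position 0 → W
n=4: reaches L-position 1 → W
n=5: reaches L-position 2 → W
n=6: reaches L-position 1 → W
n=7: reaches L-position 2 → W
n=8: reaches L-position 2 → W
n=9: only reaches 6(W), 4(W), 3(W), all W → L
n=10: only reaches 7(W), 5(W), 4(W), all W → L
n=11: only reaches 8(W), 6(W), 5(W), all W → L
n=12: reaches L-position 9 → W
n=13: reaches L-position 10 → W
n=14: reaches L-position 11 → W
n=15: reaches L-position 10 → W
n=16: reaches L-position 11 → W
n=17: reaches L-position 11 → W
n=18: only reaches 15(W), 13(W), 12(W), all W → L
n=19: only reaches 16(W), 14(W), 13(W), all W → L
n=20: only reaches 17(W), 15(W), 14(W), all W → L
n=21: reaches L-position 18 → W
n=22: reaches L-position 19 → W
n=23: reaches L-position 20 → W
n=24: reaches L-position 19 → W
n=25: reaches L-position 20 → W
n=26: reaches L-position 20 → W
n=27: only reaches 24(W), 22(W), 21(W), all W → L
n=28: only reaches 25(W), 23(W), 22(W), all W → L
n=29: only reaches 26(W), 24(W), 23(W), all W → L
n=30: reaches L-position 27 → W
n=31: reaches L-position 28 → W
n=32: reaches L-position 29 → W
n=33: reaches L-position 28 → W
n=34: reaches L-position 29 → W
n=35: reaches L-position 29 → W
n=36: only reaches 33(W), 31(W), 30(W), all W → L
n=37: only reaches 34(W), 32(W), 31(W), all W → L
n=38: only reaches 35(W), 33(W), 32(W), all W → L
n=39: reaches L-position 36 → W
n=40: reaches L-position 37 → W
n=41: reaches L-position 38 → W
n=42: reaches L-position 37 → W
Reading off the rows marked L gives the requested list; there are 15 such values of n.

0, 1, 2, 9, 10, 11, 18, 19, 20, 27, 28, 29, 36, 37, 38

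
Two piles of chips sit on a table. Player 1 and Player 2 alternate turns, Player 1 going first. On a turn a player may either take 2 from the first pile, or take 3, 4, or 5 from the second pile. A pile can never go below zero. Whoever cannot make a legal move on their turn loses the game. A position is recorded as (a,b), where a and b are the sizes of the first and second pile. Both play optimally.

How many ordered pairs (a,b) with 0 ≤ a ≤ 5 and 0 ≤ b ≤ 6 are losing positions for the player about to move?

Classify positions by backward induction: terminal positions (no move available) are L. From any other position, the mover wins iff some move reaches an L.
Every move lowers a or b (never raises either), so fill the grid row by row in increasing a, and left to right within a row: each cell's successors are then already labelled.
      b=0  b=1  b=2  b=3  b=4  b=5  b=6
a=0:    L    L    L    W    W    W    W
a=1:    L    L    L    W    W    W    W
a=2:    W    W    W    L    L    L    W
a=3:    W    W    W    L    L    L    W
a=4:    L    L    L    W    W    W    W
a=5:    L    L    L    W    W    W    W
Cells with no legal move (terminal, hence L): (0,0), (0,1), (0,2), (1,0), (1,1), (1,2).
The remaining L cells, each justified by listing all of its moves:
(2,3): L (options (0,3)(W), (2,0)(W) are all W)
(2,4): L (options (0,4)(W), (2,1)(W), (2,0)(W) are all W)
(2,5): L (options (0,5)(W), (2,2)(W), (2,1)(W), (2,0)(W) are all W)
(3,3): L (options (1,3)(W), (3,0)(W) are all W)
(3,4): L (options (1,4)(W), (3,1)(W), (3,0)(W) are all W)
(3,5): L (options (1,5)(W), (3,2)(W), (3,1)(W), (3,0)(W) are all W)
(4,0): L (sole option (2,0)(W) is W)
(4,1): L (sole option (2,1)(W) is W)
(4,2): L (sole option (2,2)(W) is W)
(5,0): L (sole option (3,0)(W) is W)
(5,1): L (sole option (3,1)(W) is W)
(5,2): L (sole option (3,2)(W) is W)
Every other cell has at least one move into one of the L cells above, so it is W.
L cells per row: a=0: 3, a=1: 3, a=2: 3, a=3: 3, a=4: 3, a=5: 3; total 18.

18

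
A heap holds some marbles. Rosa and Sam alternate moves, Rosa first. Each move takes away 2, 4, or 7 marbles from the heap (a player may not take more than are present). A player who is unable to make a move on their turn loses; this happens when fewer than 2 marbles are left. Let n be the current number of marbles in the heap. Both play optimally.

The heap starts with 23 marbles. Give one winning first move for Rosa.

Build the W/L table. Terminal = L. A non-terminal position is W if it has a move to some L; otherwise it is L.
n=0: no move → L
n=1: no move → L
n=2: W (go to 0, an L position)
n=3: W (go to 1, an L position)
n=4: W (go to 0, an L position)
n=5: W (go to 1, an L position)
n=6: L (options 4(W), 2(W) are all W)
n=7: W (go to 0, an L position)
n=8: W (go to 6, an L position)
n=9: L (options 7(W), 5(W), 2(W) are all W)
n=10: W (go to 6, an L position)
n=11: W (go to 9, an L position)
n=12: L (options 10(W), 8(W), 5(W) are all W)
n=13: W (go to 9, an L position)
n=14: W (go to 12, an L position)
n=15: L (options 13(W), 11(W), 8(W) are all W)
n=16: W (go to 12, an L position)
n=17: W (go to 15, an L position)
n=18: L (options 16(W), 14(W), 11(W) are all W)
n=19: W (go to 15, an L position)
n=20: W (go to 18, an L position)
n=21: L (options 19(W), 17(W), 14(W) are all W)
n=22: W (go to 18, an L position)
n=23: W (go to 21, an L position)
From 23, the L positions reachable in one move are: 21.

Remove 2, leaving 21.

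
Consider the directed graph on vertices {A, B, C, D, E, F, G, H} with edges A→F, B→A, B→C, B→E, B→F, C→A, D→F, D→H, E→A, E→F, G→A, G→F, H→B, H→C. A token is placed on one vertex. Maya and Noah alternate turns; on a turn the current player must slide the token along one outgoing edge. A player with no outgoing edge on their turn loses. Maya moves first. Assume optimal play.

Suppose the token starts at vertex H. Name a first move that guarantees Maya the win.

Work bottom-up. With no move the player to move loses. Otherwise the position is W if at least one move leads to an L position for the opponent, and L if every move leads to a W.
Every edge goes from a vertex to one that appears earlier in the order F, A, E, C, G, B, H, D, so processing vertices in that order labels each vertex after all of its successors.
F: no outgoing edge → L
A: W (go to F, an L position)
E: W (go to F, an L position)
C: L (sole option A(W) is W)
G: W (go to F, an L position)
B: W (go to C, an L position)
H: W (go to C, an L position)
D: W (go to F, an L position)
From H, the L positions reachable in one move are: C.

Move to C.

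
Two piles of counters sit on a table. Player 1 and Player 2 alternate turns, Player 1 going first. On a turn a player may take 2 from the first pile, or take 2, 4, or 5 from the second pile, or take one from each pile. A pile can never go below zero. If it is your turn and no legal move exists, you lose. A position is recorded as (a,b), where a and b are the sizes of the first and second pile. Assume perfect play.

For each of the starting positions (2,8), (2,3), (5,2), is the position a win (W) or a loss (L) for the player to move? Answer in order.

Compute win/loss labels from the base case upward. A position with no move is L. Any other position is W if it can reach an L in one move, else L.
No move ever increases a pile, so every position that can arise here has a ≤ 5 and b ≤ 8; it is enough to label the cells with 0 ≤ a ≤ 5 and 0 ≤ b ≤ 8.
Every move lowers a or b (never raises either), so fill the grid row by row in increasing a, and left to right within a row: each cell's successors are then already labelled.
      b=0  b=1  b=2  b=3  b=4  b=5  b=6  b=7  b=8
a=0:    L    L    W    W    W    W    W    L    L
a=1:    L    W    W    L    W    W    L    W    W
a=2:    W    W    L    L    W    W    W    W    W
a=3:    W    L    L    W    W    W    W    W    L
a=4:    L    L    W    W    W    W    W    L    L
a=5:    L    W    W    L    W    W    L    W    W
Cells with no legal move (terminal, hence L): (0,0), (0,1), (1,0).
The remaining L cells, each justified by listing all of its moves:
(0,7): →(0,5)(W), (0,3)(W), (0,2)(W) — all W, so L
(0,8): →(0,6)(W), (0,4)(W), (0,3)(W) — all W, so L
(1,3): →(1,1)(W), (0,2)(W) — all W, so L
(1,6): →(1,4)(W), (1,2)(W), (1,1)(W), (0,5)(W) — all W, so L
(2,2): →(0,2)(W), (2,0)(W), (1,1)(W) — all W, so L
(2,3): →(0,3)(W), (2,1)(W), (1,2)(W) — all W, so L
(3,1): →(1,1)(W), (2,0)(W) — all W, so L
(3,2): →(1,2)(W), (3,0)(W), (2,1)(W) — all W, so L
(3,8): →(1,8)(W), (3,6)(W), (3,4)(W), (3,3)(W), (2,7)(W) — all W, so L
(4,0): →(2,0)(W) only, which is W, so L
(4,1): →(2,1)(W), (3,0)(W) — all W, so L
(4,7): →(2,7)(W), (4,5)(W), (4,3)(W), (4,2)(W), (3,6)(W) — all W, so L
(4,8): →(2,8)(W), (4,6)(W), (4,4)(W), (4,3)(W), (3,7)(W) — all W, so L
(5,0): →(3,0)(W) only, which is W, so L
(5,3): →(3,3)(W), (5,1)(W), (4,2)(W) — all W, so L
(5,6): →(3,6)(W), (5,4)(W), (5,2)(W), (5,1)(W), (4,5)(W) — all W, so L
Every other cell has at least one move into one of the L cells above, so it is W.
(2,8): the move to (0,8) reaches an L cell, so W
(2,3): one of the L cells justified above, so L
(5,2): the move to (3,2) reaches an L cell, so W

(2,8): W, (2,3): L, (5,2): W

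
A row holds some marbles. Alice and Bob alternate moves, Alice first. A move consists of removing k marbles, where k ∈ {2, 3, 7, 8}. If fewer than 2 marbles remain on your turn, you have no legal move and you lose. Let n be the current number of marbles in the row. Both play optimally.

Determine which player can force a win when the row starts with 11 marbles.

Bob wins.

Use the standard recursion: the mover loses at a terminal position; elsewhere, the mover wins exactly when some move hands the opponent an L position.
n=0: no move → L
n=1: no move → L
n=2: →0(L), so W
n=3: →1(L), so W
n=4: →1(L), so W
n=5: →3(W), 2(W) — all W, so L
n=6: →4(W), 3(W) — all W, so L
n=7: →5(L), so W
n=8: →6(L), so W
n=9: →6(L), so W
n=10: →8(W), 7(W), 3(W), 2(W) — all W, so L
n=11: →9(W), 8(W), 4(W), 3(W) — all W, so L
The starting position 11 is L: whatever Alice does, the opponent receives a W position.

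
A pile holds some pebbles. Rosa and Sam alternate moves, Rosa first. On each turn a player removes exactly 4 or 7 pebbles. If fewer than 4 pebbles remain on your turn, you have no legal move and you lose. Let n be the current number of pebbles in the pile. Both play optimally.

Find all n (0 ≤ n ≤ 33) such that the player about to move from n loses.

0, 1, 2, 3, 11, 12, 13, 14, 22, 23, 24, 25, 33

Use the standard recursion: the mover loses at a terminal position; elsewhere, the mover wins exactly when some move hands the opponent an L position.
n=0: no move → L
n=1: no move → L
n=2: no move → L
n=3: no move → L
n=4: →0(L), so W
n=5: →1(L), so W
n=6: →2(L), so W
n=7: →3(L), so W
n=8: →1(L), so W
n=9: →2(L), so W
n=10: →3(L), so W
n=11: →7(W), 4(W) — all W, so L
n=12: →8(W), 5(W) — all W, so L
n=13: →9(W), 6(W) — all W, so L
n=14: →10(W), 7(W) — all W, so L
n=15: →11(L), so W
n=16: →12(L), so W
n=17: →13(L), so W
n=18: →14(L), so W
n=19: →12(L), so W
n=20: →13(L), so W
n=21: →14(L), so W
n=22: →18(W), 15(W) — all W, so L
n=23: →19(W), 16(W) — all W, so L
n=24: →20(W), 17(W) — all W, so L
n=25: →21(W), 18(W) — all W, so L
n=26: →22(L), so W
n=27: →23(L), so W
n=28: →24(L), so W
n=29: →25(L), so W
n=30: →23(L), so W
n=31: →24(L), so W
n=32: →25(L), so W
n=33: →29(W), 26(W) — all W, so L
Reading off the rows marked L gives the requested list; there are 13 such values of n.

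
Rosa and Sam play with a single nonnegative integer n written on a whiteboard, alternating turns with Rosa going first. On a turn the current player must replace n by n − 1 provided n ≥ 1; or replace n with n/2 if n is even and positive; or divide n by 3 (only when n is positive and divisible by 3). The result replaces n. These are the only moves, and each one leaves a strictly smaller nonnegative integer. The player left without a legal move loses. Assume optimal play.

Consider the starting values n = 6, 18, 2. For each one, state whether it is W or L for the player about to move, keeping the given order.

Work bottom-up. With no move the player to move loses. Otherwise the position is W if at least one move leads to an L position for the opponent, and L if every move leads to a W.
n=0: no move → L
n=1: can move to 0, which is L ⇒ W
n=2: the only move is to 1(W), a W ⇒ L
n=3: can move to 2, which is L ⇒ W
n=4: can move to 2, which is L ⇒ W
n=5: the only move is to 4(W), a W ⇒ L
n=6: can move to 2, which is L ⇒ W
n=7: the only move is to 6(W), a W ⇒ L
n=8: can move to 7, which is L ⇒ W
n=9: moves to 3(W), 8(W); every one is W ⇒ L
n=10: can move to 5, which is L ⇒ W
n=11: the only move is to 10(W), a W ⇒ L
n=12: can move to 11, which is L ⇒ W
n=13: the only move is to 12(W), a W ⇒ L
n=14: can move to 7, which is L ⇒ W
n=15: can move to 5, which is L ⇒ W
n=16: moves to 8(W), 15(W); every one is W ⇒ L
n=17: can move to 16, which is L ⇒ W
n=18: can move to 9, which is L ⇒ W

6: W, 18: W, 2: L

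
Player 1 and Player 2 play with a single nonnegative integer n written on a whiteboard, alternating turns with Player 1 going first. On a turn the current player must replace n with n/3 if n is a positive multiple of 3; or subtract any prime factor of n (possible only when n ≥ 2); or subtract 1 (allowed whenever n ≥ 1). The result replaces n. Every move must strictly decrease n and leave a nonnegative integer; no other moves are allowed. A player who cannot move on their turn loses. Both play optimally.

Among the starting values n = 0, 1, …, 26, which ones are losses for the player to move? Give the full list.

0, 4, 8, 14, 18, 22, 25

Classify positions by backward induction: terminal positions (no move available) are L. From any other position, the mover wins iff some move reaches an L.
n=0: no move → L
n=1: reaches L-position 0 → W
n=2: reaches L-position 0 → W
n=3: reaches L-position 0 → W
n=4: only reaches 2(W), 3(W), all W → L
n=5: reaches L-position 0 → W
n=6: reaches L-position 4 → W
n=7: reaches L-position 0 → W
n=8: only reaches 6(W), 7(W), all W → L
n=9: reaches L-position 8 → W
n=10: reaches L-position 8 → W
n=11: reaches L-position 0 → W
n=12: reaches L-position 4 → W
n=13: reaches L-position 0 → W
n=14: only reaches 7(W), 12(W), 13(W), all W → L
n=15: reaches L-position 14 → W
n=16: reaches L-position 14 → W
n=17: reaches L-position 0 → W
n=18: only reaches 6(W), 15(W), 16(W), 17(W), all W → L
n=19: reaches L-position 0 → W
n=20: reaches L-position 18 → W
n=21: reaches L-position 14 → W
n=22: only reaches 11(W), 20(W), 21(W), all W → L
n=23: reaches L-position 0 → W
n=24: reaches L-position 8 → W
n=25: only reaches 20(W), 24(W), all W → L
n=26: reaches L-position 25 → W
Reading off the rows marked L gives the requested list; there are 7 such values of n.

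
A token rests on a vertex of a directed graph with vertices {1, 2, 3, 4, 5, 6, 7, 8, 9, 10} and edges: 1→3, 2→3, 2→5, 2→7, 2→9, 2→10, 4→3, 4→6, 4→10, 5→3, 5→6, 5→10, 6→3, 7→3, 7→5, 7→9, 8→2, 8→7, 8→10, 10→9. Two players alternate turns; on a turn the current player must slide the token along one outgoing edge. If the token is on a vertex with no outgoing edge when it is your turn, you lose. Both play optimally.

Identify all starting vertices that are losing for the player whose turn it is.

Work bottom-up. With no move the player to move loses. Otherwise the position is W if at least one move leads to an L position for the opponent, and L if every move leads to a W.
Every edge goes from a vertex to one that appears earlier in the order 3, 9, 6, 10, 5, 7, 4, 1, 2, 8, so processing vertices in that order labels each vertex after all of its successors.
3: no outgoing edge → L
9: no outgoing edge → L
6: reaches L-position 3 → W
10: reaches L-position 9 → W
5: reaches L-position 3 → W
7: reaches L-position 9 → W
4: reaches L-position 3 → W
1: reaches L-position 3 → W
2: reaches L-position 9 → W
8: only reaches 2(W), 7(W), 10(W), all W → L
Reading off the rows marked L gives the requested list; there are 3 such vertices.

3, 8, 9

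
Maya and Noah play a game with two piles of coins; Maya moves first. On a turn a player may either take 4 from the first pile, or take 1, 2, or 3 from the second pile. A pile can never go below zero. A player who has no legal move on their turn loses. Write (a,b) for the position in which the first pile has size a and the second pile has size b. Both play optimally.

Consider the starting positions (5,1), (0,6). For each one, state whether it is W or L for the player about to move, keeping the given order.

Build the W/L table. Terminal = L. A non-terminal position is W if it has a move to some L; otherwise it is L.
No move ever increases a pile, so every position that can arise here has a ≤ 5 and b ≤ 6; it is enough to label the cells with 0 ≤ a ≤ 5 and 0 ≤ b ≤ 6.
Every move lowers a or b (never raises either), so fill the grid row by row in increasing a, and left to right within a row: each cell's successors are then already labelled.
      b=0  b=1  b=2  b=3  b=4  b=5  b=6
a=0:    L    W    W    W    L    W    W
a=1:    L    W    W    W    L    W    W
a=2:    L    W    W    W    L    W    W
a=3:    L    W    W    W    L    W    W
a=4:    W    L    W    W    W    L    W
a=5:    W    L    W    W    W    L    W
Cells with no legal move (terminal, hence L): (0,0), (1,0), (2,0), (3,0).
The remaining L cells, each justified by listing all of its moves:
(0,4): →(0,3)(W), (0,2)(W), (0,1)(W) — all W, so L
(1,4): →(1,3)(W), (1,2)(W), (1,1)(W) — all W, so L
(2,4): →(2,3)(W), (2,2)(W), (2,1)(W) — all W, so L
(3,4): →(3,3)(W), (3,2)(W), (3,1)(W) — all W, so L
(4,1): →(0,1)(W), (4,0)(W) — all W, so L
(4,5): →(0,5)(W), (4,4)(W), (4,3)(W), (4,2)(W) — all W, so L
(5,1): →(1,1)(W), (5,0)(W) — all W, so L
(5,5): →(1,5)(W), (5,4)(W), (5,3)(W), (5,2)(W) — all W, so L
Every other cell has at least one move into one of the L cells above, so it is W.
(5,1): one of the L cells justified above, so L
(0,6): the move to (0,4) reaches an L cell, so W

(5,1): L, (0,6): W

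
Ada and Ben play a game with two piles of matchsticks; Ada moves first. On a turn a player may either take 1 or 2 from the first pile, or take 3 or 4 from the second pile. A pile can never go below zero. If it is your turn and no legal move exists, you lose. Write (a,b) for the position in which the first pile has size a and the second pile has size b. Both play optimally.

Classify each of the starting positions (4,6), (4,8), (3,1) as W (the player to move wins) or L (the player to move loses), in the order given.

Label each position W (a win for the player to move) or L (a loss). A position with no legal move is L; any other position is W exactly when some move reaches an L, and L when every move reaches a W.
No move ever increases a pile, so every position that can arise here has a ≤ 4 and b ≤ 8; it is enough to label the cells with 0 ≤ a ≤ 4 and 0 ≤ b ≤ 8.
Every move lowers a or b (never raises either), so fill the grid row by row in increasing a, and left to right within a row: each cell's successors are then already labelled.
      b=0  b=1  b=2  b=3  b=4  b=5  b=6  b=7  b=8
a=0:    L    L    L    W    W    W    W    L    L
a=1:    W    W    W    L    L    L    W    W    W
a=2:    W    W    W    W    W    W    L    W    W
a=3:    L    L    L    W    W    W    W    L    L
a=4:    W    W    W    L    L    L    W    W    W
Cells with no legal move (terminal, hence L): (0,0), (0,1), (0,2).
The remaining L cells, each justified by listing all of its moves:
(0,7): →(0,4)(W), (0,3)(W) — all W, so L
(0,8): →(0,5)(W), (0,4)(W) — all W, so L
(1,3): →(0,3)(W), (1,0)(W) — all W, so L
(1,4): →(0,4)(W), (1,1)(W), (1,0)(W) — all W, so L
(1,5): →(0,5)(W), (1,2)(W), (1,1)(W) — all W, so L
(2,6): →(1,6)(W), (0,6)(W), (2,3)(W), (2,2)(W) — all W, so L
(3,0): →(2,0)(W), (1,0)(W) — all W, so L
(3,1): →(2,1)(W), (1,1)(W) — all W, so L
(3,2): →(2,2)(W), (1,2)(W) — all W, so L
(3,7): →(2,7)(W), (1,7)(W), (3,4)(W), (3,3)(W) — all W, so L
(3,8): →(2,8)(W), (1,8)(W), (3,5)(W), (3,4)(W) — all W, so L
(4,3): →(3,3)(W), (2,3)(W), (4,0)(W) — all W, so L
(4,4): →(3,4)(W), (2,4)(W), (4,1)(W), (4,0)(W) — all W, so L
(4,5): →(3,5)(W), (2,5)(W), (4,2)(W), (4,1)(W) — all W, so L
Every other cell has at least one move into one of the L cells above, so it is W.
(4,6): the move to (2,6) reaches an L cell, so W
(4,8): the move to (3,8) reaches an L cell, so W
(3,1): one of the L cells justified above, so L

(4,6): W, (4,8): W, (3,1): L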